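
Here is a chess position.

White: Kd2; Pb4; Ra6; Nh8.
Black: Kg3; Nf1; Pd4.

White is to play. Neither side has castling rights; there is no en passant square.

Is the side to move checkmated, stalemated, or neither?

White to move; white king on d2.
In check: yes, from the black knight on f1.
Legal moves for White: Kd3, Ke2, Kc2, Ke1, Kd1, Kc1.
White is in check but has 6 legal moves → neither.

neither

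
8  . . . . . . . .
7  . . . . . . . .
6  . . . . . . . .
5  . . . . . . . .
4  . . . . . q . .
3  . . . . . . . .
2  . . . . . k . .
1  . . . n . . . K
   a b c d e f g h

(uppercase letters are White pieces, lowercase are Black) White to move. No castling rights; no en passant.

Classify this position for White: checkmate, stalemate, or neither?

White to move; white king on h1.
In check: no.
King squares — g1: attacked by Kf2; g2: attacked by Kf2; h2: attacked by Qf4.
Legal moves for White: none.
Not in check and no legal moves → stalemate.

stalemate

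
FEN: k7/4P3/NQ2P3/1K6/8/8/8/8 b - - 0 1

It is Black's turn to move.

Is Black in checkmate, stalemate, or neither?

Black to move; black king on a8.
In check: no.
King squares — a7: attacked by Qb6; b7: attacked by Qb6; b8: attacked by Na6.
Legal moves for Black: none.
Not in check and no legal moves → stalemate.

stalemate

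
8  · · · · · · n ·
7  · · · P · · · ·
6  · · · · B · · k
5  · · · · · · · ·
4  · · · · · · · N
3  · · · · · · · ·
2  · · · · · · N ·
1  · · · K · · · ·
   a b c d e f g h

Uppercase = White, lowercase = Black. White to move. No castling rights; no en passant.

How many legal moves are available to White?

White to move; king on d1.
In check: no.
Legal moves: Bxg8, Bf7, Bf5, Bd5, Bg4, Bc4, Bh3, Bb3, Ba2, Ng6, Nf5+, Nf3, Nf4, Ne3, Ne1, Ke2, Kd2, Kc2, Ke1, Kc1, d8=Q, d8=R, d8=B, d8=N.
Count: 24.

24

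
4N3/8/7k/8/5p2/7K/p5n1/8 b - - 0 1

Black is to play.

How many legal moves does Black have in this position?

12

Black to move; king on h6.
In check: no.
Legal moves: Kh7, Kg6, Kh5, Kg5, Nh4, Ne3, Ne1, f3, a1=Q, a1=R, a1=B, a1=N.
Count: 12.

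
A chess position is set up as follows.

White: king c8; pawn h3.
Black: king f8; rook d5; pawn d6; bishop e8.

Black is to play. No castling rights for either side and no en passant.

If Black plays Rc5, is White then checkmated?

no

After Rc5: white king on c8; in check: yes, from the black rook on c5.
White has 3 legal replies: Kd8, Kb8, Kb7.
In check but a legal move exists → not checkmate.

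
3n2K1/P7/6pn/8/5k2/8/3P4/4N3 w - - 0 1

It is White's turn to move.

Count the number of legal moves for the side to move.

4

White to move; king on g8.
In check: yes, from the black knight on h6.
Legal moves: Kh8, Kf8, Kh7, Kg7.
Count: 4.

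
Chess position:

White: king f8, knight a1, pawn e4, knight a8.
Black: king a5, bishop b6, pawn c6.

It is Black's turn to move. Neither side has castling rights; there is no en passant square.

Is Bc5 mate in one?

After Bc5: white king on f8; in check: yes, from the black bishop on c5.
White has 4 legal replies: Kg8, Ke8, Kg7, Kf7.
In check but a legal move exists → not checkmate.

no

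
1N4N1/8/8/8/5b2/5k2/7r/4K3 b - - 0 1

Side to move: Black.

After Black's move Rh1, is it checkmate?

After Rh1: white king on e1; in check: yes, from the black rook on h1.
King squares — d1: attacked by Rh1; f1: attacked by Rh1; d2: attacked by Bf4; e2: attacked by Kf3; f2: attacked by Kf3.
White has no legal moves → checkmate.

yes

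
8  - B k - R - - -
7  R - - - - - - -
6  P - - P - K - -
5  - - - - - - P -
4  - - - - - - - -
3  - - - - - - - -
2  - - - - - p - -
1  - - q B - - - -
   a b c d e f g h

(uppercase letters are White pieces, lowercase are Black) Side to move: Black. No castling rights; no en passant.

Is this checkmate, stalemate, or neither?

checkmate

Black to move; black king on c8.
In check: yes, from the white rook on e8.
King squares — b7: attacked by Pa6; c7: attacked by Pd6; d7: attacked by Ra7; b8: attacked by Re8; d8: attacked by Re8.
Legal moves for Black: none.
In check with no legal moves → checkmate.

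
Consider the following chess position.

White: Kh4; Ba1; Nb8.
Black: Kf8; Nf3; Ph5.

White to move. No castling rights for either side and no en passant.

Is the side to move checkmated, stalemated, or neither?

White to move; white king on h4.
In check: yes, from the black knight on f3.
Legal moves for White: Kxh5, Kh3, Kg3.
White is in check but has 3 legal moves → neither.

neither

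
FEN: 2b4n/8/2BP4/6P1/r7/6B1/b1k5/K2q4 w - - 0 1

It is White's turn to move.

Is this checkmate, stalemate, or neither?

checkmate

White to move; white king on a1.
In check: yes, from the black queen on d1.
King squares — b1: attacked by Qd1; a2: attacked by Ra4; b2: attacked by Kc2.
Legal moves for White: none.
In check with no legal moves → checkmate.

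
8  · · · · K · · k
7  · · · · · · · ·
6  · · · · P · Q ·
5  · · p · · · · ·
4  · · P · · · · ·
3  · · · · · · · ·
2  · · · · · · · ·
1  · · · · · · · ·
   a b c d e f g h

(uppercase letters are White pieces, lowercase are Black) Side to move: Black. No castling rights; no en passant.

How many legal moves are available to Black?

Black to move; king on h8.
In check: no.
Legal moves: none.
Count: 0.

0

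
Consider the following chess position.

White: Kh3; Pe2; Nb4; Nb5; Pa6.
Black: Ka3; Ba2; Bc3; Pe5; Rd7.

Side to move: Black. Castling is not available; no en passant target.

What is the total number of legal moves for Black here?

4

Black to move; king on a3.
In check: yes, from the white knight on b5.
Legal moves: Kxb4, Ka4, Kb3, Kb2.
Count: 4.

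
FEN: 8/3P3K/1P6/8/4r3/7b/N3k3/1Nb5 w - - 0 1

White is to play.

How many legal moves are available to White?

15

White to move; king on h7.
In check: no.
Legal moves: Kh8, Kg8, Kg7, Kg6, Nb4, Nac3+, Nxc1+, Nbc3+, Na3, Nd2, d8=Q, d8=R, d8=B, d8=N, b7.
Count: 15.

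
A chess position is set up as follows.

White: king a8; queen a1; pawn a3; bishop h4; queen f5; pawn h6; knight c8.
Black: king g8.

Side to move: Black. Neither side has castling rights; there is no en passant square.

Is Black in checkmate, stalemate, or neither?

Black to move; black king on g8.
In check: no.
King squares — f7: attacked by Qf5; g7: attacked by Qa1; h7: attacked by Qf5; f8: attacked by Qf5; h8: attacked by Qa1.
Legal moves for Black: none.
Not in check and no legal moves → stalemate.

stalemate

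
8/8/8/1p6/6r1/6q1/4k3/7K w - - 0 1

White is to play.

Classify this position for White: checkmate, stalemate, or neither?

stalemate

White to move; white king on h1.
In check: no.
King squares — g1: attacked by Qg3; g2: attacked by Qg3; h2: attacked by Qg3.
Legal moves for White: none.
Not in check and no legal moves → stalemate.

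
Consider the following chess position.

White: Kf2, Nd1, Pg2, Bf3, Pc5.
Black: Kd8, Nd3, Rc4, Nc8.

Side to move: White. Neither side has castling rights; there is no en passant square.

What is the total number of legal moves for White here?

5

White to move; king on f2.
In check: yes, from the black knight on d3.
Legal moves: Kg3, Ke3, Ke2, Kg1, Kf1.
Count: 5.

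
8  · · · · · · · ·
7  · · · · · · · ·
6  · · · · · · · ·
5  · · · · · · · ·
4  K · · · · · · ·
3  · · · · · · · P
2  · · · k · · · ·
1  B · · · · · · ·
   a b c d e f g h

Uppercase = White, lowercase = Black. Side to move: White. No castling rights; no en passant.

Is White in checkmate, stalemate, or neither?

White to move; white king on a4.
In check: no.
Legal moves for White: Kb5, Ka5, Kb4, Kb3, Ka3, Bh8, Bg7, Bf6, Be5, Bd4, Bc3+, Bb2, h4.
White has 13 legal moves and is not in check → neither.

neither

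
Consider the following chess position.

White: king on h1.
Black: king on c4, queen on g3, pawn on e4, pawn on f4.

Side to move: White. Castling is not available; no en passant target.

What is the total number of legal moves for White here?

0

White to move; king on h1.
In check: no.
Legal moves: none.
Count: 0.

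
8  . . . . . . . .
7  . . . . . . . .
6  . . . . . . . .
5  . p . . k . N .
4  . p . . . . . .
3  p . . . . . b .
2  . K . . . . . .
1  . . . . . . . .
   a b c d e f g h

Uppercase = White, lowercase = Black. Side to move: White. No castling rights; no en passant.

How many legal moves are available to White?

White to move; king on b2.
In check: yes, from the black pawn on a3.
Legal moves: Kb3, Kc2, Ka2, Kc1, Kb1, Ka1.
Count: 6.

6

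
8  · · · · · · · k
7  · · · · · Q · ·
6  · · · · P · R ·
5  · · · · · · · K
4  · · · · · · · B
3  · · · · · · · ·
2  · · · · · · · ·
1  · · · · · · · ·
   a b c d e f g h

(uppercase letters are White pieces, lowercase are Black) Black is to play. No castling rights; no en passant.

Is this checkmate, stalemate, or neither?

stalemate

Black to move; black king on h8.
In check: no.
King squares — g7: attacked by Rg6; h7: attacked by Qf7; g8: attacked by Rg6.
Legal moves for Black: none.
Not in check and no legal moves → stalemate.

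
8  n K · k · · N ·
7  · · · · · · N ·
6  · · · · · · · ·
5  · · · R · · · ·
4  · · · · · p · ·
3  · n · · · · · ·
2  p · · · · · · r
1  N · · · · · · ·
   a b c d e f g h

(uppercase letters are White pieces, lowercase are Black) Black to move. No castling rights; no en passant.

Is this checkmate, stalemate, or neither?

checkmate

Black to move; black king on d8.
In check: yes, from the white rook on d5.
King squares — c7: attacked by Kb8; d7: attacked by Rd5; e7: attacked by Ng8; c8: attacked by Kb8; e8: attacked by Ng7.
Legal moves for Black: none.
In check with no legal moves → checkmate.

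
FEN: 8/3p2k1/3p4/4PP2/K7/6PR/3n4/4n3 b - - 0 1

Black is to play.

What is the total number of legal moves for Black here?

15

Black to move; king on g7.
In check: no.
Legal moves: Kg8, Kf8, Kf7, Ne4, Nc4, Ndf3, Nb3, Nf1, Nb1, Nef3, Nd3, Ng2, Nc2, dxe5, d5.
Count: 15.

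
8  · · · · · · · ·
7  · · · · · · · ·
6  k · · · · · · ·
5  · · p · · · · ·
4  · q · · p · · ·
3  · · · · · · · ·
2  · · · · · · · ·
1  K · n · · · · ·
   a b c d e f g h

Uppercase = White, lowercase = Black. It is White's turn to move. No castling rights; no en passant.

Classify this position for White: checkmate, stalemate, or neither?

stalemate

White to move; white king on a1.
In check: no.
King squares — b1: attacked by Qb4; a2: attacked by Nc1; b2: attacked by Qb4.
Legal moves for White: none.
Not in check and no legal moves → stalemate.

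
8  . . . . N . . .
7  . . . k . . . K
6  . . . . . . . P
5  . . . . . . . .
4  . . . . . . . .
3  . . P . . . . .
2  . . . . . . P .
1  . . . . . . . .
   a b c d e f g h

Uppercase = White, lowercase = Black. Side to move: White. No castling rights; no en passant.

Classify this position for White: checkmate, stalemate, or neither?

neither

White to move; white king on h7.
In check: no.
Legal moves for White: Ng7, Nc7, Nf6+, Nd6, Kh8, Kg8, Kg7, Kg6, c4, g3, g4.
White has 11 legal moves and is not in check → neither.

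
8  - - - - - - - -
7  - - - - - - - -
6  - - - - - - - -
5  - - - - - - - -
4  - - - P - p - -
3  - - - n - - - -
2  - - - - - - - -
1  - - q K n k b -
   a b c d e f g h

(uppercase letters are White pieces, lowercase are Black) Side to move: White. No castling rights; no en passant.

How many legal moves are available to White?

White to move; king on d1.
In check: yes, from the black queen on c1.
Legal moves: none.
Count: 0.

0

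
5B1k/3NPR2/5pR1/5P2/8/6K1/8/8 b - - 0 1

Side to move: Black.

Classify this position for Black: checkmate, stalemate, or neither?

Black to move; black king on h8.
In check: no.
King squares — g7: attacked by Rg6; h7: attacked by Rf7; g8: attacked by Rg6.
Legal moves for Black: none.
Not in check and no legal moves → stalemate.

stalemate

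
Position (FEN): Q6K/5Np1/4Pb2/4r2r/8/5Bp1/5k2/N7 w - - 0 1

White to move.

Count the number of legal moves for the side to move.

White to move; king on h8.
In check: yes, from the black rook on h5.
Legal moves: Kg8, Nh6, Bxh5.
Count: 3.

3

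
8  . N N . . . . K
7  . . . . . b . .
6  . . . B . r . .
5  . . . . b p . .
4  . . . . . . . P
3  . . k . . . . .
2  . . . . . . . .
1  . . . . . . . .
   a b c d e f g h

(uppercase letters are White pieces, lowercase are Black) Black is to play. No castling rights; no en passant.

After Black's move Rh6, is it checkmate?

After Rh6: white king on h8; in check: yes, from the black bishop on e5 and the black rook on h6.
King squares — g7: attacked by Be5; h7: attacked by Rh6; g8: attacked by Bf7.
White has no legal moves → checkmate.

yes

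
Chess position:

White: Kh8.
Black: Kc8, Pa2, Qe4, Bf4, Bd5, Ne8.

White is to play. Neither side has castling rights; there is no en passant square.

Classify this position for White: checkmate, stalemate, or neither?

stalemate

White to move; white king on h8.
In check: no.
King squares — g7: attacked by Ne8; h7: attacked by Qe4; g8: attacked by Bd5.
Legal moves for White: none.
Not in check and no legal moves → stalemate.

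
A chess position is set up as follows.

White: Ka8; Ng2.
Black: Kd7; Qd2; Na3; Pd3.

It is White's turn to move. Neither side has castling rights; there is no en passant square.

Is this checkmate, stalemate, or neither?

neither

White to move; white king on a8.
In check: no.
Legal moves for White: Kb8, Kb7, Ka7, Nh4, Nf4, Ne3, Ne1.
White has 7 legal moves and is not in check → neither.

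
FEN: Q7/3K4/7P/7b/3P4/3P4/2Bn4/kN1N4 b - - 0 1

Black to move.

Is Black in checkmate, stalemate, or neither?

Black to move; black king on a1.
In check: yes, from the white queen on a8.
King squares — b1: attacked by Bc2; a2: attacked by Qa8; b2: attacked by Nd1.
Legal moves for Black: none.
In check with no legal moves → checkmate.

checkmate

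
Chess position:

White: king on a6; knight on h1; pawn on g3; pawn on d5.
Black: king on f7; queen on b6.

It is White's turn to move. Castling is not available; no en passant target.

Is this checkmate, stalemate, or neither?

neither

White to move; white king on a6.
In check: yes, from the black queen on b6.
King squares — a5: attacked by Qb6; b5: attacked by Qb6; b6: available; a7: attacked by Qb6; b7: attacked by Qb6.
Legal moves for White: Kxb6.
White is in check but has 1 legal move → neither.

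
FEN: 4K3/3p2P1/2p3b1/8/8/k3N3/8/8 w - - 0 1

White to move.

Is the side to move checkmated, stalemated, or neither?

neither

White to move; white king on e8.
In check: yes, from the black bishop on g6.
Legal moves for White: Kf8, Kd8, Ke7, Kxd7.
White is in check but has 4 legal moves → neither.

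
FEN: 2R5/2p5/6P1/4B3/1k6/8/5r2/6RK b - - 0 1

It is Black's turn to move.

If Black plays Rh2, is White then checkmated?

After Rh2: white king on h1; in check: yes, from the black rook on h2.
White has 2 legal replies: Kxh2, Bxh2.
In check but a legal move exists → not checkmate.

no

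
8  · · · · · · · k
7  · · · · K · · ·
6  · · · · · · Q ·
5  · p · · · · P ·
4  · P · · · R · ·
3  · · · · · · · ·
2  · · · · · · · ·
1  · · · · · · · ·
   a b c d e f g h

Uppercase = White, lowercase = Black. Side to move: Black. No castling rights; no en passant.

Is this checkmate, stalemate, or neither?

Black to move; black king on h8.
In check: no.
King squares — g7: attacked by Qg6; h7: attacked by Qg6; g8: attacked by Qg6.
Legal moves for Black: none.
Not in check and no legal moves → stalemate.

stalemate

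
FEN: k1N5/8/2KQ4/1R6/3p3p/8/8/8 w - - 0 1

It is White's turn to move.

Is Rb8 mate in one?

yes

After Rb8: black king on a8; in check: yes, from the white rook on b8.
King squares — a7: attacked by Nc8; b7: attacked by Kc6; b8: attacked by Qd6.
Black has no legal moves → checkmate.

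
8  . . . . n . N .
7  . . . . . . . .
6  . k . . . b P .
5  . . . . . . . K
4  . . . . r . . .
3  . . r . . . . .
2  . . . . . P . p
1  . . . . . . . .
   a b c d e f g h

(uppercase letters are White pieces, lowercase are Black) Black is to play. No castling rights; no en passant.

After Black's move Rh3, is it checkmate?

After Rh3: white king on h5; in check: yes, from the black rook on h3.
King squares — g4: attacked by Re4; h4: attacked by Rh3; g5: attacked by Bf6; g6: own pawn; h6: attacked by Rh3.
White has no legal moves → checkmate.

yes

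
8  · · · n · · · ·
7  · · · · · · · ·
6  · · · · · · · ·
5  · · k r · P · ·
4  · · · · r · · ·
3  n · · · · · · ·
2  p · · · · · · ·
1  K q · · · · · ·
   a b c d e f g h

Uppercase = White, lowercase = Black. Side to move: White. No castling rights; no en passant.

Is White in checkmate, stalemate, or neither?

White to move; white king on a1.
In check: yes, from the black queen on b1.
King squares — b1: attacked by Pa2; a2: attacked by Qb1; b2: attacked by Qb1.
Legal moves for White: none.
In check with no legal moves → checkmate.

checkmate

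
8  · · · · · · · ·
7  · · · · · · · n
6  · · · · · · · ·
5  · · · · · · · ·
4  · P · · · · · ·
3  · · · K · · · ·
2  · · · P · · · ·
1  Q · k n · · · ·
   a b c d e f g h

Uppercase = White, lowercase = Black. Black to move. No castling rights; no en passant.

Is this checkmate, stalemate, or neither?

Black to move; black king on c1.
In check: yes, from the white queen on a1.
King squares — b1: attacked by Qa1; d1: own knight; b2: attacked by Qa1; c2: attacked by Kd3; d2: attacked by Kd3.
Legal moves for Black: none.
In check with no legal moves → checkmate.

checkmate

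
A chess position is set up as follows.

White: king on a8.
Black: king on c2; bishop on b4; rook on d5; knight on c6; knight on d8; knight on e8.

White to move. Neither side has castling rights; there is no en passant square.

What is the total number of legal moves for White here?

0

White to move; king on a8.
In check: no.
Legal moves: none.
Count: 0.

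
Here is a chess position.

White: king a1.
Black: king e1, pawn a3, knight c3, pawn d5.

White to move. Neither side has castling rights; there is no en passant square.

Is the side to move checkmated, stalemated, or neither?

White to move; white king on a1.
In check: no.
King squares — b1: attacked by Nc3; a2: attacked by Nc3; b2: attacked by Pa3.
Legal moves for White: none.
Not in check and no legal moves → stalemate.

stalemate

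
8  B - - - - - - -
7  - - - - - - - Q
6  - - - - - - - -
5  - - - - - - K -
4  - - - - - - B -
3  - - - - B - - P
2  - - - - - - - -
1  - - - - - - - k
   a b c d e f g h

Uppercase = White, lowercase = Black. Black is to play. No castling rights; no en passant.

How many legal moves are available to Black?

Black to move; king on h1.
In check: yes, from the white bishop on a8.
Legal moves: Kh2.
Count: 1.

1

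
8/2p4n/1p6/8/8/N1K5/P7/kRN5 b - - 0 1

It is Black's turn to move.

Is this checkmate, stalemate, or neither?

checkmate

Black to move; black king on a1.
In check: yes, from the white rook on b1.
King squares — b1: attacked by Na3; a2: attacked by Nc1; b2: attacked by Rb1.
Legal moves for Black: none.
In check with no legal moves → checkmate.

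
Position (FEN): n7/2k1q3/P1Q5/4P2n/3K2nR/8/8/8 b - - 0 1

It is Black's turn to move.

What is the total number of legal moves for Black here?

3

Black to move; king on c7.
In check: yes, from the white queen on c6.
Legal moves: Kd8, Kb8, Kxc6.
Count: 3.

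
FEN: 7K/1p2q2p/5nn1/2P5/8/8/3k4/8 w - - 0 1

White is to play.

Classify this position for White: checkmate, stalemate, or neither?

White to move; white king on h8.
In check: yes, from the black knight on g6.
King squares — g7: attacked by Qe7; h7: attacked by Nf6; g8: attacked by Nf6.
Legal moves for White: none.
In check with no legal moves → checkmate.

checkmate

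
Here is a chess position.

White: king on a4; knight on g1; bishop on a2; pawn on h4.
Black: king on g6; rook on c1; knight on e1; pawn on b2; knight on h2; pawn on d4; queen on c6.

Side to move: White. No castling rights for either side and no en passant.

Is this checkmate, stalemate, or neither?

neither

White to move; white king on a4.
In check: yes, from the black queen on c6.
Legal moves for White: Ka5, Kb4, Kb3, Ka3.
White is in check but has 4 legal moves → neither.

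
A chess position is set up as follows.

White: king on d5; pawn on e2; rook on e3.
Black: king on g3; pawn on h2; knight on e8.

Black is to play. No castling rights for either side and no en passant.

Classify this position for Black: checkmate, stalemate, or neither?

neither

Black to move; black king on g3.
In check: yes, from the white rook on e3.
King squares — f2: available; g2: available; h2: own pawn; f3: attacked by Pe2; h3: attacked by Re3; f4: available; g4: available; h4: available.
Legal moves for Black: Kh4, Kg4, Kf4, Kg2, Kf2.
Black is in check but has 5 legal moves → neither.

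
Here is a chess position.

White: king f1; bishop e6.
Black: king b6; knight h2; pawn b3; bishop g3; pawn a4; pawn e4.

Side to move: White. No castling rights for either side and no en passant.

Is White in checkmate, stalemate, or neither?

neither

White to move; white king on f1.
In check: yes, from the black knight on h2.
Legal moves for White: Kg2, Ke2, Kg1.
White is in check but has 3 legal moves → neither.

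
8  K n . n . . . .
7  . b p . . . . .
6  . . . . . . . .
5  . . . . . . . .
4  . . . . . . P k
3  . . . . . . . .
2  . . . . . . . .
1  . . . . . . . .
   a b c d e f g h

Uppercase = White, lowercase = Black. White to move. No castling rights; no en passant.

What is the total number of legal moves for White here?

White to move; king on a8.
In check: yes, from the black bishop on b7.
Legal moves: Kxb8, Ka7.
Count: 2.

2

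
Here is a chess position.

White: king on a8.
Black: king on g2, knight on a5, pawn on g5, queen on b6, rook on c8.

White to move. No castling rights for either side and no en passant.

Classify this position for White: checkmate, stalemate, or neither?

White to move; white king on a8.
In check: yes, from the black rook on c8.
King squares — a7: attacked by Qb6; b7: attacked by Na5; b8: attacked by Qb6.
Legal moves for White: none.
In check with no legal moves → checkmate.

checkmate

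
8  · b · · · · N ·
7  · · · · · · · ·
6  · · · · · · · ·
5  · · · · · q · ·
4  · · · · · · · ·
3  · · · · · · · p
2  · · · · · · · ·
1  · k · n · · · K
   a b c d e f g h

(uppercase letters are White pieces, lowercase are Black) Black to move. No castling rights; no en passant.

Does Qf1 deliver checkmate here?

yes

After Qf1: white king on h1; in check: yes, from the black queen on f1.
King squares — g1: attacked by Qf1; g2: attacked by Qf1; h2: attacked by Bb8.
White has no legal moves → checkmate.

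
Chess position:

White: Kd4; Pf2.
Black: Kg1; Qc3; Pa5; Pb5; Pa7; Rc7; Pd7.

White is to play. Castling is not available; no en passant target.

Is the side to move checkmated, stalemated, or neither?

neither

White to move; white king on d4.
In check: yes, from the black queen on c3.
King squares — c3: attacked by Rc7; d3: attacked by Qc3; e3: attacked by Qc3; c4: attacked by Qc3; e4: available; c5: attacked by Qc3; d5: available; e5: attacked by Qc3.
Legal moves for White: Kd5, Ke4.
White is in check but has 2 legal moves → neither.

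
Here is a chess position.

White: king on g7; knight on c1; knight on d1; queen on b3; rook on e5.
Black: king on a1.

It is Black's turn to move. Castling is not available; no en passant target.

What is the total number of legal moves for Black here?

Black to move; king on a1.
In check: no.
Legal moves: none.
Count: 0.

0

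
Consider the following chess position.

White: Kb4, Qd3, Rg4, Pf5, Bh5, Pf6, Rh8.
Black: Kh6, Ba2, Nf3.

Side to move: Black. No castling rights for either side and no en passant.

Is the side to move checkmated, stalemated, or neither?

checkmate

Black to move; black king on h6.
In check: yes, from the white rook on h8.
King squares — g5: attacked by Rg4; h5: attacked by Rh8; g6: attacked by Rg4; g7: attacked by Rg4; h7: attacked by Rh8.
Legal moves for Black: none.
In check with no legal moves → checkmate.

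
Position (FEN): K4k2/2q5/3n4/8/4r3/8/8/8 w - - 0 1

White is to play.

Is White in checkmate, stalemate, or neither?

White to move; white king on a8.
In check: no.
King squares — a7: attacked by Qc7; b7: attacked by Nd6; b8: attacked by Qc7.
Legal moves for White: none.
Not in check and no legal moves → stalemate.

stalemate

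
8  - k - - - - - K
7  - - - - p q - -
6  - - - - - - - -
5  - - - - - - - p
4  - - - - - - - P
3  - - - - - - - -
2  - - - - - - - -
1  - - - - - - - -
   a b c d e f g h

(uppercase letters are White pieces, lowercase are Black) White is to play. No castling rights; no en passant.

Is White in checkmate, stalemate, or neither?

stalemate

White to move; white king on h8.
In check: no.
King squares — g7: attacked by Qf7; h7: attacked by Qf7; g8: attacked by Qf7.
Legal moves for White: none.
Not in check and no legal moves → stalemate.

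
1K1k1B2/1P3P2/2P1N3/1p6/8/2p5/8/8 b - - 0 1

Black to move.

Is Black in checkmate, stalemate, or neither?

checkmate

Black to move; black king on d8.
In check: yes, from the white knight on e6.
King squares — c7: attacked by Ne6; d7: attacked by Pc6; e7: attacked by Bf8; c8: attacked by Pb7; e8: attacked by Pf7.
Legal moves for Black: none.
In check with no legal moves → checkmate.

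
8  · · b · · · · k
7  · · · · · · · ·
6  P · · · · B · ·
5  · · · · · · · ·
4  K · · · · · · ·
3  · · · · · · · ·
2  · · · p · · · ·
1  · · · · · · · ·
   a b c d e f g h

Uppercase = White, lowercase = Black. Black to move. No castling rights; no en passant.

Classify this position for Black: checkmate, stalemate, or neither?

Black to move; black king on h8.
In check: yes, from the white bishop on f6.
King squares — g7: attacked by Bf6; h7: available; g8: available.
Legal moves for Black: Kg8, Kh7.
Black is in check but has 2 legal moves → neither.

neither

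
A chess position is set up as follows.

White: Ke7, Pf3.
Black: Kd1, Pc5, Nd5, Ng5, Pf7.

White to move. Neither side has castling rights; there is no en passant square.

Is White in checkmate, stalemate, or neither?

neither

White to move; white king on e7.
In check: yes, from the black knight on d5.
Legal moves for White: Kf8, Ke8, Kd8, Kd7, Kd6.
White is in check but has 5 legal moves → neither.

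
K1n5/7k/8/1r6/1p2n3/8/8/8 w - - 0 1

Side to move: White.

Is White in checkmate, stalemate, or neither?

stalemate

White to move; white king on a8.
In check: no.
King squares — a7: attacked by Nc8; b7: attacked by Rb5; b8: attacked by Rb5.
Legal moves for White: none.
Not in check and no legal moves → stalemate.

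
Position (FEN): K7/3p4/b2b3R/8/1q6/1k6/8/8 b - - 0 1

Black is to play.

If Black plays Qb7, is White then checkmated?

After Qb7: white king on a8; in check: yes, from the black queen on b7.
King squares — a7: attacked by Qb7; b7: attacked by Ba6; b8: attacked by Bd6.
White has no legal moves → checkmate.

yes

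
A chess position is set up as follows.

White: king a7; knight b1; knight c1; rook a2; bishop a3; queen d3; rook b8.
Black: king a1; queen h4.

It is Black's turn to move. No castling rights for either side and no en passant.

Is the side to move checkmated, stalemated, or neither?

Black to move; black king on a1.
In check: yes, from the white rook on a2.
King squares — b1: attacked by Qd3; a2: attacked by Nc1; b2: attacked by Ra2.
Legal moves for Black: none.
In check with no legal moves → checkmate.

checkmate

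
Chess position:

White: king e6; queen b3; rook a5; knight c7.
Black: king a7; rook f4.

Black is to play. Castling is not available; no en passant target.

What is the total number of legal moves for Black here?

0

Black to move; king on a7.
In check: yes, from the white rook on a5.
Legal moves: none.
Count: 0.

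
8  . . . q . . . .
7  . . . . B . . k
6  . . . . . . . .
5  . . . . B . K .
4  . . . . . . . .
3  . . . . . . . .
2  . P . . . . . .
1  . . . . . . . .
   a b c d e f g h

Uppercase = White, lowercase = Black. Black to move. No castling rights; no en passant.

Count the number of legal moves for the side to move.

19

Black to move; king on h7.
In check: no.
Legal moves: Qh8, Qg8+, Qf8, Qe8, Qc8, Qb8, Qa8, Qxe7+, Qd7, Qc7, Qd6, Qb6, Qd5, Qa5, Qd4, Qd3, Qd2+, Qd1, Kg8.
Count: 19.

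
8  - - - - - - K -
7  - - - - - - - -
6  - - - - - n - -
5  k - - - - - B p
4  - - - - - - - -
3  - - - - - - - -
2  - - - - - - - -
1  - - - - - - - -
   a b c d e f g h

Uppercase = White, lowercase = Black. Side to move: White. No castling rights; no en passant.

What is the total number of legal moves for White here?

White to move; king on g8.
In check: yes, from the black knight on f6.
Legal moves: Kh8, Kf8, Kg7, Kf7, Bxf6.
Count: 5.

5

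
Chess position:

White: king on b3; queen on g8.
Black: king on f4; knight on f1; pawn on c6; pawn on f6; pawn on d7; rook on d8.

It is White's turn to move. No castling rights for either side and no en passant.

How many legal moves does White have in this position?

24

White to move; king on b3.
In check: no.
Legal moves: Qh8, Qf8, Qe8, Qxd8, Qh7, Qg7, Qf7, Qg6, Qe6, Qg5+, Qd5, Qg4+, Qc4+, Qg3+, Qg2, Qg1, Kc4, Kb4, Ka4, Kc3, Ka3, Kc2, Kb2, Ka2.
Count: 24.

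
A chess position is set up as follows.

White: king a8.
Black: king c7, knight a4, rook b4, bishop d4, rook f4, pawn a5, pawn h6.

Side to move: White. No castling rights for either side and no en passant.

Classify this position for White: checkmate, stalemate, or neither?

stalemate

White to move; white king on a8.
In check: no.
King squares — a7: attacked by Bd4; b7: attacked by Rb4; b8: attacked by Rb4.
Legal moves for White: none.
Not in check and no legal moves → stalemate.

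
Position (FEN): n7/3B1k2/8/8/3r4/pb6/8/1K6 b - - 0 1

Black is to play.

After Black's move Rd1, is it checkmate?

After Rd1: white king on b1; in check: yes, from the black rook on d1.
King squares — a1: attacked by Rd1; c1: attacked by Rd1; a2: attacked by Bb3; b2: attacked by Pa3; c2: attacked by Bb3.
White has no legal moves → checkmate.

yes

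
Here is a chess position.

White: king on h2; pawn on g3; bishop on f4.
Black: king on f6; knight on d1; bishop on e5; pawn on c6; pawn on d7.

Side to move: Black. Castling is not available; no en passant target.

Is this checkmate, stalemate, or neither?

Black to move; black king on f6.
In check: no.
Legal moves for Black include: Kg7, Kf7, Ke7, Kg6, Ke6, Kf5, Bb8, Bc7, Bd6, Bxf4, Bd4, Bc3, Bb2, Ba1, Ne3, Nc3, Nf2, Nb2, ... (list truncated; more exist).
Black has legal moves and is not in check → neither.

neither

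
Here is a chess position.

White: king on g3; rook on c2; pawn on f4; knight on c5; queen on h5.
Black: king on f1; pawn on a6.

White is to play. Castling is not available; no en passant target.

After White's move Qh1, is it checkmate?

After Qh1: black king on f1; in check: yes, from the white queen on h1.
King squares — e1: attacked by Qh1; g1: attacked by Qh1; e2: attacked by Rc2; f2: attacked by Rc2; g2: attacked by Qh1.
Black has no legal moves → checkmate.

yes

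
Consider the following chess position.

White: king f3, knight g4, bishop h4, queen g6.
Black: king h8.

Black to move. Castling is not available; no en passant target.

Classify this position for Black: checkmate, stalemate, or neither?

Black to move; black king on h8.
In check: no.
King squares — g7: attacked by Qg6; h7: attacked by Qg6; g8: attacked by Qg6.
Legal moves for Black: none.
Not in check and no legal moves → stalemate.

stalemate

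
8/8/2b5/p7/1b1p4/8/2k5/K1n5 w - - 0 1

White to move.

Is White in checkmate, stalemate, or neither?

White to move; white king on a1.
In check: no.
King squares — b1: attacked by Kc2; a2: attacked by Nc1; b2: attacked by Kc2.
Legal moves for White: none.
Not in check and no legal moves → stalemate.

stalemate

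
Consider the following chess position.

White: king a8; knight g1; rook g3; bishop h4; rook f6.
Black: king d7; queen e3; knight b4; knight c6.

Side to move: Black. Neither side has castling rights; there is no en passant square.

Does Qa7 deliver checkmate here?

yes

After Qa7: white king on a8; in check: yes, from the black queen on a7.
King squares — a7: attacked by Nc6; b7: attacked by Qa7; b8: attacked by Nc6.
White has no legal moves → checkmate.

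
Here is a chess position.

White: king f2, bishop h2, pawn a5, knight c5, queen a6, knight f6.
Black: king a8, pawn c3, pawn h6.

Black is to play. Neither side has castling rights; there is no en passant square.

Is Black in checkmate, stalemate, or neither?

checkmate

Black to move; black king on a8.
In check: yes, from the white queen on a6.
King squares — a7: attacked by Qa6; b7: attacked by Nc5; b8: attacked by Bh2.
Legal moves for Black: none.
In check with no legal moves → checkmate.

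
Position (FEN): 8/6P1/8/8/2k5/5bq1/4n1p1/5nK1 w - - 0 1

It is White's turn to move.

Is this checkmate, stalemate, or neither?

checkmate

White to move; white king on g1.
In check: yes, from the black knight on e2.
King squares — f1: attacked by Pg2; h1: attacked by Pg2; f2: attacked by Qg3; g2: attacked by Bf3; h2: attacked by Nf1.
Legal moves for White: none.
In check with no legal moves → checkmate.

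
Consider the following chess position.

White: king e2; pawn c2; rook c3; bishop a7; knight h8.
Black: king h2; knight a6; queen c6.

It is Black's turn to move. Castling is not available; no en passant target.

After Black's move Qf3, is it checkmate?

After Qf3: white king on e2; in check: yes, from the black queen on f3.
White has 4 legal replies: Kxf3, Kd2, Ke1, Rxf3.
In check but a legal move exists → not checkmate.

no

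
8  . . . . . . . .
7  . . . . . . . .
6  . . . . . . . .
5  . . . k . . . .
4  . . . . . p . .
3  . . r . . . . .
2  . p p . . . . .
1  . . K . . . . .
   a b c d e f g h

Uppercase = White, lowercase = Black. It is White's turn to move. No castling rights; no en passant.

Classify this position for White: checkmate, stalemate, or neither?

White to move; white king on c1.
In check: yes, from the black pawn on b2.
Legal moves for White: Kd2, Kxb2.
White is in check but has 2 legal moves → neither.

neither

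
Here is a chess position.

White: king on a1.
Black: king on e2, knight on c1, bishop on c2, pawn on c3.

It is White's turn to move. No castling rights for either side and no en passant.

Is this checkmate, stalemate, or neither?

White to move; white king on a1.
In check: no.
King squares — b1: attacked by Bc2; a2: attacked by Nc1; b2: attacked by Pc3.
Legal moves for White: none.
Not in check and no legal moves → stalemate.

stalemate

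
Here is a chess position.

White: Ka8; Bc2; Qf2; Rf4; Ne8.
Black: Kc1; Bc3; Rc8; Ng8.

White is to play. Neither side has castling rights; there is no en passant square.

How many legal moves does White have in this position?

2

White to move; king on a8.
In check: yes, from the black rook on c8.
Legal moves: Kb7, Ka7.
Count: 2.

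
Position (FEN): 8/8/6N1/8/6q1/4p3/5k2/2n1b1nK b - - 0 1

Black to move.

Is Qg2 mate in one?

After Qg2: white king on h1; in check: yes, from the black queen on g2.
King squares — g1: attacked by Kf2; g2: attacked by Kf2; h2: attacked by Qg2.
White has no legal moves → checkmate.

yes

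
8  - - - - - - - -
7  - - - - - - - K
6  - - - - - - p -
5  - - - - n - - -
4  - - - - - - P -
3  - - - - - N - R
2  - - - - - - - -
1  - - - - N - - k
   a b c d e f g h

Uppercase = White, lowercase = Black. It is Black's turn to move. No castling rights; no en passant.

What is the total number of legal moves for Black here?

0

Black to move; king on h1.
In check: yes, from the white rook on h3.
Legal moves: none.
Count: 0.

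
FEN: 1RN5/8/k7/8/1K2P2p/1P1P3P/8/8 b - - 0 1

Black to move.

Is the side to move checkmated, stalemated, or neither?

stalemate

Black to move; black king on a6.
In check: no.
King squares — a5: attacked by Kb4; b5: attacked by Kb4; b6: attacked by Rb8; a7: attacked by Nc8; b7: attacked by Rb8.
Legal moves for Black: none.
Not in check and no legal moves → stalemate.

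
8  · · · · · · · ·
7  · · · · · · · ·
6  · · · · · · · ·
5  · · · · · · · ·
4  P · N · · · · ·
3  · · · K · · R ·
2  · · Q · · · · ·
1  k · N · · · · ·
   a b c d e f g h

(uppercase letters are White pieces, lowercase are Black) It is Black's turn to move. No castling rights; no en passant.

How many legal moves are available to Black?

0

Black to move; king on a1.
In check: no.
Legal moves: none.
Count: 0.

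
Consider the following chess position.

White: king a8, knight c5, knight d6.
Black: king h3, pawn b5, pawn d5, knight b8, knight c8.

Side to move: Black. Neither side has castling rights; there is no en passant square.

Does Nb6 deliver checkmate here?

no

After Nb6: white king on a8; in check: yes, from the black knight on b6.
White has 3 legal replies: Kxb8, Kb7, Ka7.
In check but a legal move exists → not checkmate.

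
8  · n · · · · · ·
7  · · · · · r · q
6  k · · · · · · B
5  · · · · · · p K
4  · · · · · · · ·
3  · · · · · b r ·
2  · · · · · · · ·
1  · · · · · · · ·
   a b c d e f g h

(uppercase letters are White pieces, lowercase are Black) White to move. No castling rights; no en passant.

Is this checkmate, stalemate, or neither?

checkmate

White to move; white king on h5.
In check: yes, from the black bishop on f3.
King squares — g4: attacked by Bf3; h4: attacked by Pg5; g5: attacked by Rg3; g6: attacked by Qh7; h6: own bishop.
Legal moves for White: none.
In check with no legal moves → checkmate.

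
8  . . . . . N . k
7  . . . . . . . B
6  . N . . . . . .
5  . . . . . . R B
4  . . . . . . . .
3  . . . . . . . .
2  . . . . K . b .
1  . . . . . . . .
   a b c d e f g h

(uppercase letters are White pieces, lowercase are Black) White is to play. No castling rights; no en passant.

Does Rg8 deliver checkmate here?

yes

After Rg8: black king on h8; in check: yes, from the white rook on g8.
King squares — g7: attacked by Rg8; h7: attacked by Nf8; g8: attacked by Bh7.
Black has no legal moves → checkmate.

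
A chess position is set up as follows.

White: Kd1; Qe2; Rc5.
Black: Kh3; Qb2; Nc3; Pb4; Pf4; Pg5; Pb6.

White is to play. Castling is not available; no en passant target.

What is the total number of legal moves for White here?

2

White to move; king on d1.
In check: yes, from the black knight on c3.
Legal moves: Ke1, Rxc3+.
Count: 2.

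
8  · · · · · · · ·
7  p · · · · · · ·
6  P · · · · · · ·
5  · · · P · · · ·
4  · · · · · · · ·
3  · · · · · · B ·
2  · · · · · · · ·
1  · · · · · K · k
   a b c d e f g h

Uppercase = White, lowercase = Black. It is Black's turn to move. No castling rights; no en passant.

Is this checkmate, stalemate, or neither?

Black to move; black king on h1.
In check: no.
King squares — g1: attacked by Kf1; g2: attacked by Kf1; h2: attacked by Bg3.
Legal moves for Black: none.
Not in check and no legal moves → stalemate.

stalemate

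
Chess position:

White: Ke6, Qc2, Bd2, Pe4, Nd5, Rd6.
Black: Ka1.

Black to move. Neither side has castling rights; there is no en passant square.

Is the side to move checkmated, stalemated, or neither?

Black to move; black king on a1.
In check: no.
King squares — b1: attacked by Qc2; a2: attacked by Qc2; b2: attacked by Qc2.
Legal moves for Black: none.
Not in check and no legal moves → stalemate.

stalemate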